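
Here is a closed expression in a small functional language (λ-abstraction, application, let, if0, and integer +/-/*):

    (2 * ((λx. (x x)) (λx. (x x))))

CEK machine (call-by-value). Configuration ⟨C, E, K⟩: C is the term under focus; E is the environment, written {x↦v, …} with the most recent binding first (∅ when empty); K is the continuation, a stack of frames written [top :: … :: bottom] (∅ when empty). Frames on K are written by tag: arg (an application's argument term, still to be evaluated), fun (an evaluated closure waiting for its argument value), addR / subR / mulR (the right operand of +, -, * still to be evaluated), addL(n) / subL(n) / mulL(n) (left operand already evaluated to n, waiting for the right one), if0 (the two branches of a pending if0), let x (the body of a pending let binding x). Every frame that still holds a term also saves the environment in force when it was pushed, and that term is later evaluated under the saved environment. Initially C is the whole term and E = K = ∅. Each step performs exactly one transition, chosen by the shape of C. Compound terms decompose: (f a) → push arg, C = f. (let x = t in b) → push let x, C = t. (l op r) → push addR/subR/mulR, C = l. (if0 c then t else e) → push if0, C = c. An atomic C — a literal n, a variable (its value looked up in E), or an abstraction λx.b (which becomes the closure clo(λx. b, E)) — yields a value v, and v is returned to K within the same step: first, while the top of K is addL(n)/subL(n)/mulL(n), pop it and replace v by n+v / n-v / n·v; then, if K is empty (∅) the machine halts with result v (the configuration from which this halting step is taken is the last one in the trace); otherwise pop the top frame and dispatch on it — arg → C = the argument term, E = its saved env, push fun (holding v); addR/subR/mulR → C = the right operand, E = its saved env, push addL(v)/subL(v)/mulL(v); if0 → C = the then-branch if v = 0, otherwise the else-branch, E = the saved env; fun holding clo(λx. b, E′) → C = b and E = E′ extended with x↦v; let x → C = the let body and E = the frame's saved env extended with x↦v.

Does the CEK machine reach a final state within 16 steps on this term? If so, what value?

Answer: DIVERGES (no final state within 16 steps)

Derivation:
t=0: <C=(2 * ((λx. (x x)) (λx. (x x)))), E=∅, K=∅>
t=1: <C=2, E=∅, K=[mulR]>
t=2: <C=((λx. (x x)) (λx. (x x))), E=∅, K=[mulL(2)]>
t=3: <C=(λx. (x x)), E=∅, K=[arg :: mulL(2)]>
t=4: <C=(λx. (x x)), E=∅, K=[fun :: mulL(2)]>
t=5: <C=(x x), E={x↦clo(λx. (x x), ∅)}, K=[mulL(2)]>
t=6: <C=x, E={x↦clo(λx. (x x), ∅)}, K=[arg :: mulL(2)]>
t=7: <C=x, E={x↦clo(λx. (x x), ∅)}, K=[fun :: mulL(2)]>
… configuration repeats with period 3 (steps 5–7 recur indefinitely) …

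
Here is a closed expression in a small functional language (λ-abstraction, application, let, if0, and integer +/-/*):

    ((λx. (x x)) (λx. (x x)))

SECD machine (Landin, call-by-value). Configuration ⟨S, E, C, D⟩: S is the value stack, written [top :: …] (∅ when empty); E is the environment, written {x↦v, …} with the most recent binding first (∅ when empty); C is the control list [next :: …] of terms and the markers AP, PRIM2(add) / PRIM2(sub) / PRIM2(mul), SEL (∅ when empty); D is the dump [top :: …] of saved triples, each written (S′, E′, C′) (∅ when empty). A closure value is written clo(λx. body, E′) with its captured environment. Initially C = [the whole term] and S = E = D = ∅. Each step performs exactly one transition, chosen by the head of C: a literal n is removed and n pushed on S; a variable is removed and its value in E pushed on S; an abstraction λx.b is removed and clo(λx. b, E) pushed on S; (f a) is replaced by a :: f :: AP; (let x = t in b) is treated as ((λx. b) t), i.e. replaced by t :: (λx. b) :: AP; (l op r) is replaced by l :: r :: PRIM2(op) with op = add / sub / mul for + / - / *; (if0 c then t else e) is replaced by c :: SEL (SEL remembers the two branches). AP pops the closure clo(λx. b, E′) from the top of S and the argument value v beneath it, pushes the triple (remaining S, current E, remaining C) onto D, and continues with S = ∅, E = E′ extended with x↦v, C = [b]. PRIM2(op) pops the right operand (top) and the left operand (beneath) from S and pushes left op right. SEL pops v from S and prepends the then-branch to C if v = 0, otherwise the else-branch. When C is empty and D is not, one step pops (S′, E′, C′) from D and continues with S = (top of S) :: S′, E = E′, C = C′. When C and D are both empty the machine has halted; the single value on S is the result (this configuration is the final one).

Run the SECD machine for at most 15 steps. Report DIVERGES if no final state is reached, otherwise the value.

step 0: <S=∅, E=∅, C=[((λx. (x x)) (λx. (x x)))], D=∅>
step 1: <S=∅, E=∅, C=[(λx. (x x)) :: (λx. (x x)) :: AP], D=∅>
step 2: <S=[clo(λx. (x x), ∅)], E=∅, C=[(λx. (x x)) :: AP], D=∅>
step 3: <S=[clo(λx. (x x), ∅) :: clo(λx. (x x), ∅)], E=∅, C=[AP], D=∅>
step 4: <S=∅, E={x↦clo(λx. (x x), ∅)}, C=[(x x)], D=[(∅, ∅, ∅)]>
step 5: <S=∅, E={x↦clo(λx. (x x), ∅)}, C=[x :: x :: AP], D=[(∅, ∅, ∅)]>
step 6: <S=[clo(λx. (x x), ∅)], E={x↦clo(λx. (x x), ∅)}, C=[x :: AP], D=[(∅, ∅, ∅)]>
step 7: <S=[clo(λx. (x x), ∅) :: clo(λx. (x x), ∅)], E={x↦clo(λx. (x x), ∅)}, C=[AP], D=[(∅, ∅, ∅)]>
step 8: <S=∅, E={x↦clo(λx. (x x), ∅)}, C=[(x x)], D=[(∅, {x↦clo(λx. (x x), ∅)}, ∅) :: (∅, ∅, ∅)]>
step 9: <S=∅, E={x↦clo(λx. (x x), ∅)}, C=[x :: x :: AP], D=[(∅, {x↦clo(λx. (x x), ∅)}, ∅) :: (∅, ∅, ∅)]>
step 10: <S=[clo(λx. (x x), ∅)], E={x↦clo(λx. (x x), ∅)}, C=[x :: AP], D=[(∅, {x↦clo(λx. (x x), ∅)}, ∅) :: (∅, ∅, ∅)]>
step 11: <S=[clo(λx. (x x), ∅) :: clo(λx. (x x), ∅)], E={x↦clo(λx. (x x), ∅)}, C=[AP], D=[(∅, {x↦clo(λx. (x x), ∅)}, ∅) :: (∅, ∅, ∅)]>
step 12: <S=∅, E={x↦clo(λx. (x x), ∅)}, C=[(x x)], D=[(∅, {x↦clo(λx. (x x), ∅)}, ∅) :: (∅, {x↦clo(λx. (x x), ∅)}, ∅) :: (∅, ∅, ∅)]>
step 13: <S=∅, E={x↦clo(λx. (x x), ∅)}, C=[x :: x :: AP], D=[(∅, {x↦clo(λx. (x x), ∅)}, ∅) :: (∅, {x↦clo(λx. (x x), ∅)}, ∅) :: (∅, ∅, ∅)]>
step 14: <S=[clo(λx. (x x), ∅)], E={x↦clo(λx. (x x), ∅)}, C=[x :: AP], D=[(∅, {x↦clo(λx. (x x), ∅)}, ∅) :: (∅, {x↦clo(λx. (x x), ∅)}, ∅) :: (∅, ∅, ∅)]>
step 15: <S=[clo(λx. (x x), ∅) :: clo(λx. (x x), ∅)], E={x↦clo(λx. (x x), ∅)}, C=[AP], D=[(∅, {x↦clo(λx. (x x), ∅)}, ∅) :: (∅, {x↦clo(λx. (x x), ∅)}, ∅) :: (∅, ∅, ∅)]>
→ 15 transitions taken and the configuration is still not final: no result within 15 steps

Answer: DIVERGES (no final state within 15 steps)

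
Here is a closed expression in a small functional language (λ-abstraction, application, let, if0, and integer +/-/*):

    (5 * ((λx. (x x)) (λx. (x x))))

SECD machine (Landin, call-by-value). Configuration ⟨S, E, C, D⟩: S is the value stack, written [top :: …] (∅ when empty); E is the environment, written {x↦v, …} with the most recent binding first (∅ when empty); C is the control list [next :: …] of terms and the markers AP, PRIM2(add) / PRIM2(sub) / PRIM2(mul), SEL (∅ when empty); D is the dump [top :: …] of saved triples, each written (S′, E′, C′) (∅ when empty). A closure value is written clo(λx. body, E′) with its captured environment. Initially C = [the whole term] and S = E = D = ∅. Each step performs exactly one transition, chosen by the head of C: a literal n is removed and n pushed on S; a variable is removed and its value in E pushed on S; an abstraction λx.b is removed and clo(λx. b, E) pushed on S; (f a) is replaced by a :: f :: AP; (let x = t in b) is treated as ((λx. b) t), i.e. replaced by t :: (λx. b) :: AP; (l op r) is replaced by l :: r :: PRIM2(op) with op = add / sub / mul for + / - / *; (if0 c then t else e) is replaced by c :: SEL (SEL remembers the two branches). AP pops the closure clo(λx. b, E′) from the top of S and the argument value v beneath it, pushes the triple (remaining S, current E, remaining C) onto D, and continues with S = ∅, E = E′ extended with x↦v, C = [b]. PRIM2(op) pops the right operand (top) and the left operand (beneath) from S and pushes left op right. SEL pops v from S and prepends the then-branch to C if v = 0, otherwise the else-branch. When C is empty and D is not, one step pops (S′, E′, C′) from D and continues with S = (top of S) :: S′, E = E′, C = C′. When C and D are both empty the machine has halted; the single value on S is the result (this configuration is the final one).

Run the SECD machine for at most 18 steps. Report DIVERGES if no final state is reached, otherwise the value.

Answer: DIVERGES (no final state within 18 steps)

Execution trace:
t=0: [S=∅ | E=∅ | C=[(5 * ((λx. (x x)) (λx. (x x))))] | D=∅]
t=1: [S=∅ | E=∅ | C=[5 :: ((λx. (x x)) (λx. (x x))) :: PRIM2(mul)] | D=∅]
t=2: [S=[5] | E=∅ | C=[((λx. (x x)) (λx. (x x))) :: PRIM2(mul)] | D=∅]
t=3: [S=[5] | E=∅ | C=[(λx. (x x)) :: (λx. (x x)) :: AP :: PRIM2(mul)] | D=∅]
t=4: [S=[clo(λx. (x x), ∅) :: 5] | E=∅ | C=[(λx. (x x)) :: AP :: PRIM2(mul)] | D=∅]
t=5: [S=[clo(λx. (x x), ∅) :: clo(λx. (x x), ∅) :: 5] | E=∅ | C=[AP :: PRIM2(mul)] | D=∅]
t=6: [S=∅ | E={x↦clo(λx. (x x), ∅)} | C=[(x x)] | D=[([5], ∅, [PRIM2(mul)])]]
t=7: [S=∅ | E={x↦clo(λx. (x x), ∅)} | C=[x :: x :: AP] | D=[([5], ∅, [PRIM2(mul)])]]
t=8: [S=[clo(λx. (x x), ∅)] | E={x↦clo(λx. (x x), ∅)} | C=[x :: AP] | D=[([5], ∅, [PRIM2(mul)])]]
t=9: [S=[clo(λx. (x x), ∅) :: clo(λx. (x x), ∅)] | E={x↦clo(λx. (x x), ∅)} | C=[AP] | D=[([5], ∅, [PRIM2(mul)])]]
t=10: [S=∅ | E={x↦clo(λx. (x x), ∅)} | C=[(x x)] | D=[(∅, {x↦clo(λx. (x x), ∅)}, ∅) :: ([5], ∅, [PRIM2(mul)])]]
t=11: [S=∅ | E={x↦clo(λx. (x x), ∅)} | C=[x :: x :: AP] | D=[(∅, {x↦clo(λx. (x x), ∅)}, ∅) :: ([5], ∅, [PRIM2(mul)])]]
t=12: [S=[clo(λx. (x x), ∅)] | E={x↦clo(λx. (x x), ∅)} | C=[x :: AP] | D=[(∅, {x↦clo(λx. (x x), ∅)}, ∅) :: ([5], ∅, [PRIM2(mul)])]]
t=13: [S=[clo(λx. (x x), ∅) :: clo(λx. (x x), ∅)] | E={x↦clo(λx. (x x), ∅)} | C=[AP] | D=[(∅, {x↦clo(λx. (x x), ∅)}, ∅) :: ([5], ∅, [PRIM2(mul)])]]
t=14: [S=∅ | E={x↦clo(λx. (x x), ∅)} | C=[(x x)] | D=[(∅, {x↦clo(λx. (x x), ∅)}, ∅) :: (∅, {x↦clo(λx. (x x), ∅)}, ∅) :: ([5], ∅, [PRIM2(mul)])]]
t=15: [S=∅ | E={x↦clo(λx. (x x), ∅)} | C=[x :: x :: AP] | D=[(∅, {x↦clo(λx. (x x), ∅)}, ∅) :: (∅, {x↦clo(λx. (x x), ∅)}, ∅) :: ([5], ∅, [PRIM2(mul)])]]
t=16: [S=[clo(λx. (x x), ∅)] | E={x↦clo(λx. (x x), ∅)} | C=[x :: AP] | D=[(∅, {x↦clo(λx. (x x), ∅)}, ∅) :: (∅, {x↦clo(λx. (x x), ∅)}, ∅) :: ([5], ∅, [PRIM2(mul)])]]
t=17: [S=[clo(λx. (x x), ∅) :: clo(λx. (x x), ∅)] | E={x↦clo(λx. (x x), ∅)} | C=[AP] | D=[(∅, {x↦clo(λx. (x x), ∅)}, ∅) :: (∅, {x↦clo(λx. (x x), ∅)}, ∅) :: ([5], ∅, [PRIM2(mul)])]]
t=18: [S=∅ | E={x↦clo(λx. (x x), ∅)} | C=[(x x)] | D=[(∅, {x↦clo(λx. (x x), ∅)}, ∅) :: (∅, {x↦clo(λx. (x x), ∅)}, ∅) :: (∅, {x↦clo(λx. (x x), ∅)}, ∅) :: ([5], ∅, [PRIM2(mul)])]]
→ 18 transitions taken and the configuration is still not final: no result within 18 steps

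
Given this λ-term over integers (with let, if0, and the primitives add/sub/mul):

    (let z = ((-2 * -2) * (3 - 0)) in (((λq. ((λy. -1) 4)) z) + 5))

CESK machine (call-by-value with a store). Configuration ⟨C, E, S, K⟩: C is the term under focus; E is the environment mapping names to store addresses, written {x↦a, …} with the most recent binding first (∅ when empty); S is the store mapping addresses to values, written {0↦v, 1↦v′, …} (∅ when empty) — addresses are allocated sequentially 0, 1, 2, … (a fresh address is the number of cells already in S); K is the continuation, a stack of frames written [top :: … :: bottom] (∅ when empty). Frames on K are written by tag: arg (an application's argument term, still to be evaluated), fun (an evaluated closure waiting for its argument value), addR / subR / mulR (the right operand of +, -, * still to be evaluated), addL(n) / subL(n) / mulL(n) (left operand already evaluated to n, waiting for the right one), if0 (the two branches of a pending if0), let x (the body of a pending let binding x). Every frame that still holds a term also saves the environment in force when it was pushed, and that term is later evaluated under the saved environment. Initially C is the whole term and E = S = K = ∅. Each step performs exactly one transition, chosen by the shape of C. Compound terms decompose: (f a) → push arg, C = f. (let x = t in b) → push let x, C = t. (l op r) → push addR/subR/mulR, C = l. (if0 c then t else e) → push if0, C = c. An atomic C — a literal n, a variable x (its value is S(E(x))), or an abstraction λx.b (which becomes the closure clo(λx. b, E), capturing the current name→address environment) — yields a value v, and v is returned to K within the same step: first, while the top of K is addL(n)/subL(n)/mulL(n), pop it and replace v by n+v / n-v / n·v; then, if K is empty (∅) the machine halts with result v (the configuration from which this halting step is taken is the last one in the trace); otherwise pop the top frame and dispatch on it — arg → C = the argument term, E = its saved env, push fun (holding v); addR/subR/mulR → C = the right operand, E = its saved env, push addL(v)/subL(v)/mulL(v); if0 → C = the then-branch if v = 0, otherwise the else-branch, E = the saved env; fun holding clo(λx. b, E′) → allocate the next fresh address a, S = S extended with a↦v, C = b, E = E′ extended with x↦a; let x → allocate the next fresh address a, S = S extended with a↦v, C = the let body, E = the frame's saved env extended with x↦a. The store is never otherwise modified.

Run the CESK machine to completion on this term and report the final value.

Answer: 4

Execution trace:
step 0: <C=(let z = ((-2 * -2) * (3 - 0)) in (((λq. ((λy. -1) 4)) z) + 5)), E=∅, S=∅, K=∅>
step 1: <C=((-2 * -2) * (3 - 0)), E=∅, S=∅, K=[let z]>
step 2: <C=(-2 * -2), E=∅, S=∅, K=[mulR :: let z]>
step 3: <C=-2, E=∅, S=∅, K=[mulR :: mulR :: let z]>
step 4: <C=-2, E=∅, S=∅, K=[mulL(-2) :: mulR :: let z]>
step 5: <C=(3 - 0), E=∅, S=∅, K=[mulL(4) :: let z]>
step 6: <C=3, E=∅, S=∅, K=[subR :: mulL(4) :: let z]>
step 7: <C=0, E=∅, S=∅, K=[subL(3) :: mulL(4) :: let z]>
step 8: <C=(((λq. ((λy. -1) 4)) z) + 5), E={z↦0}, S={0↦12}, K=∅>
step 9: <C=((λq. ((λy. -1) 4)) z), E={z↦0}, S={0↦12}, K=[addR]>
step 10: <C=(λq. ((λy. -1) 4)), E={z↦0}, S={0↦12}, K=[arg :: addR]>
step 11: <C=z, E={z↦0}, S={0↦12}, K=[fun :: addR]>
step 12: <C=((λy. -1) 4), E={q↦1, z↦0}, S={0↦12, 1↦12}, K=[addR]>
step 13: <C=(λy. -1), E={q↦1, z↦0}, S={0↦12, 1↦12}, K=[arg :: addR]>
step 14: <C=4, E={q↦1, z↦0}, S={0↦12, 1↦12}, K=[fun :: addR]>
step 15: <C=-1, E={y↦2, q↦1, z↦0}, S={0↦12, 1↦12, 2↦4}, K=[addR]>
step 16: <C=5, E={z↦0}, S={0↦12, 1↦12, 2↦4}, K=[addL(-1)]>
→ final value 4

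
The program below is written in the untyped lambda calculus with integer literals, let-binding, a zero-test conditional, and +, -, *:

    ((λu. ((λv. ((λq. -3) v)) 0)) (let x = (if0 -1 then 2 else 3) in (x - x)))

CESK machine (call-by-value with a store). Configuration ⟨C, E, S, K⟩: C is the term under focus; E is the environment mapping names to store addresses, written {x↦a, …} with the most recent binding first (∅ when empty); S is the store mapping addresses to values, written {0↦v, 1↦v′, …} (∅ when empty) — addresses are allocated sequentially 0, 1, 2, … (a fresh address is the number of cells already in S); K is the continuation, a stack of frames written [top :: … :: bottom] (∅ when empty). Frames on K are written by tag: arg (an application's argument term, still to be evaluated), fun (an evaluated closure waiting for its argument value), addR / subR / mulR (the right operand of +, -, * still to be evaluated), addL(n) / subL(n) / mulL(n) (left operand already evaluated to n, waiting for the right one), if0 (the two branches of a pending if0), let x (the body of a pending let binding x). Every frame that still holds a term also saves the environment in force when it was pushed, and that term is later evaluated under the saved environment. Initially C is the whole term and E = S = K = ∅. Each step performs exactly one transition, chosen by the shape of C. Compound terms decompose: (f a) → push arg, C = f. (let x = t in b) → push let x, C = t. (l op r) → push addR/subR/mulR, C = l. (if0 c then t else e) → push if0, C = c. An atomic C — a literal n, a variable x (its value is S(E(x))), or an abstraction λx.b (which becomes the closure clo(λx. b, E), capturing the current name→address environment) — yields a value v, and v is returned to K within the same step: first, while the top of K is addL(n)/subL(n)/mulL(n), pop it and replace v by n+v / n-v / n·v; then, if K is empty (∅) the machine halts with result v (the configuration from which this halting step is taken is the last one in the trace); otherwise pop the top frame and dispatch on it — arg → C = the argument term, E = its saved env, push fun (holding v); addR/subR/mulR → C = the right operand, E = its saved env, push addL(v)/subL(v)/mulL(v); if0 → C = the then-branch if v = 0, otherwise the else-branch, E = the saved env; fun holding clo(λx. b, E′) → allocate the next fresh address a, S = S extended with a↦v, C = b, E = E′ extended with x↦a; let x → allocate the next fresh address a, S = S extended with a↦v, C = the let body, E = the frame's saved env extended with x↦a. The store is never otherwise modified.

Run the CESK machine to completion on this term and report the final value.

t=0: ⟨C=((λu. ((λv. ((λq. -3) v)) 0)) (let x = (if0 -1 then 2 else 3) in (x - x))); E=∅; S=∅; K=∅⟩
t=1: ⟨C=(λu. ((λv. ((λq. -3) v)) 0)); E=∅; S=∅; K=[arg]⟩
t=2: ⟨C=(let x = (if0 -1 then 2 else 3) in (x - x)); E=∅; S=∅; K=[fun]⟩
t=3: ⟨C=(if0 -1 then 2 else 3); E=∅; S=∅; K=[let x :: fun]⟩
t=4: ⟨C=-1; E=∅; S=∅; K=[if0 :: let x :: fun]⟩
t=5: ⟨C=3; E=∅; S=∅; K=[let x :: fun]⟩
t=6: ⟨C=(x - x); E={x↦0}; S={0↦3}; K=[fun]⟩
t=7: ⟨C=x; E={x↦0}; S={0↦3}; K=[subR :: fun]⟩
t=8: ⟨C=x; E={x↦0}; S={0↦3}; K=[subL(3) :: fun]⟩
t=9: ⟨C=((λv. ((λq. -3) v)) 0); E={u↦1}; S={0↦3, 1↦0}; K=∅⟩
t=10: ⟨C=(λv. ((λq. -3) v)); E={u↦1}; S={0↦3, 1↦0}; K=[arg]⟩
t=11: ⟨C=0; E={u↦1}; S={0↦3, 1↦0}; K=[fun]⟩
t=12: ⟨C=((λq. -3) v); E={v↦2, u↦1}; S={0↦3, 1↦0, 2↦0}; K=∅⟩
t=13: ⟨C=(λq. -3); E={v↦2, u↦1}; S={0↦3, 1↦0, 2↦0}; K=[arg]⟩
t=14: ⟨C=v; E={v↦2, u↦1}; S={0↦3, 1↦0, 2↦0}; K=[fun]⟩
t=15: ⟨C=-3; E={q↦3, v↦2, u↦1}; S={0↦3, 1↦0, 2↦0, 3↦0}; K=∅⟩
→ final value -3

Answer: -3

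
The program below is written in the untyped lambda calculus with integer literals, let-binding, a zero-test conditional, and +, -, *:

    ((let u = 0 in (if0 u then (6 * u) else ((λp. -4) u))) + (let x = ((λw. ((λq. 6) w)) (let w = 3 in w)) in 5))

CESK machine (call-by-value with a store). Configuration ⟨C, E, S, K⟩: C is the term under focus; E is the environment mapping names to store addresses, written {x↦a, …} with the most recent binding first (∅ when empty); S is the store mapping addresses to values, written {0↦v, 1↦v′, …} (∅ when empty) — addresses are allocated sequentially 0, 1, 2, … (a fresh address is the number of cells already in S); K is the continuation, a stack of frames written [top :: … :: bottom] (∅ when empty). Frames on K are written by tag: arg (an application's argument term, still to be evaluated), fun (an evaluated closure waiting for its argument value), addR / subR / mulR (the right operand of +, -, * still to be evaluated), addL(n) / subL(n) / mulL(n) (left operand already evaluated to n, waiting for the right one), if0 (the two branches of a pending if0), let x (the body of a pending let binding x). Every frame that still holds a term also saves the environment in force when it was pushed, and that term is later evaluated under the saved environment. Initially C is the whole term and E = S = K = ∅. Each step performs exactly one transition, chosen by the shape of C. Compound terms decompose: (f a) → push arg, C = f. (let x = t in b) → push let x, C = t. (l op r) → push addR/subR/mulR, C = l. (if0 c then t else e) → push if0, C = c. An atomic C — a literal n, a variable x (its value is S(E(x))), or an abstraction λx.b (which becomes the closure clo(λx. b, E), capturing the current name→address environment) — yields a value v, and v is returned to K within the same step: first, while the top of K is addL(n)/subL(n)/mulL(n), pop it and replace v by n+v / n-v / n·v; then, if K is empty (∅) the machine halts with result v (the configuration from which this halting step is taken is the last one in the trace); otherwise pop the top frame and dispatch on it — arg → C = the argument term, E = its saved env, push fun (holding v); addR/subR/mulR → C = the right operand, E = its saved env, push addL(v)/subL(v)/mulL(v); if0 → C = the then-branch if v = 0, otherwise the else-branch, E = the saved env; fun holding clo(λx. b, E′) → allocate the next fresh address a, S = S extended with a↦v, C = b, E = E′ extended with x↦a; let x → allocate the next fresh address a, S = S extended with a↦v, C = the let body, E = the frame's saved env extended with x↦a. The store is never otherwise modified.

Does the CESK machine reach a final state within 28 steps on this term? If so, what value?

Answer: 5

Machine steps:
t=0: <C=((let u = 0 in (if0 u then (6 * u) else ((λp. -4) u))) + (let x = ((λw. ((λq. 6) w)) (let w = 3 in w)) in 5)), E=∅, S=∅, K=∅>
t=1: <C=(let u = 0 in (if0 u then (6 * u) else ((λp. -4) u))), E=∅, S=∅, K=[addR]>
t=2: <C=0, E=∅, S=∅, K=[let u :: addR]>
t=3: <C=(if0 u then (6 * u) else ((λp. -4) u)), E={u↦0}, S={0↦0}, K=[addR]>
t=4: <C=u, E={u↦0}, S={0↦0}, K=[if0 :: addR]>
t=5: <C=(6 * u), E={u↦0}, S={0↦0}, K=[addR]>
t=6: <C=6, E={u↦0}, S={0↦0}, K=[mulR :: addR]>
t=7: <C=u, E={u↦0}, S={0↦0}, K=[mulL(6) :: addR]>
t=8: <C=(let x = ((λw. ((λq. 6) w)) (let w = 3 in w)) in 5), E=∅, S={0↦0}, K=[addL(0)]>
t=9: <C=((λw. ((λq. 6) w)) (let w = 3 in w)), E=∅, S={0↦0}, K=[let x :: addL(0)]>
t=10: <C=(λw. ((λq. 6) w)), E=∅, S={0↦0}, K=[arg :: let x :: addL(0)]>
t=11: <C=(let w = 3 in w), E=∅, S={0↦0}, K=[fun :: let x :: addL(0)]>
t=12: <C=3, E=∅, S={0↦0}, K=[let w :: fun :: let x :: addL(0)]>
t=13: <C=w, E={w↦1}, S={0↦0, 1↦3}, K=[fun :: let x :: addL(0)]>
t=14: <C=((λq. 6) w), E={w↦2}, S={0↦0, 1↦3, 2↦3}, K=[let x :: addL(0)]>
t=15: <C=(λq. 6), E={w↦2}, S={0↦0, 1↦3, 2↦3}, K=[arg :: let x :: addL(0)]>
t=16: <C=w, E={w↦2}, S={0↦0, 1↦3, 2↦3}, K=[fun :: let x :: addL(0)]>
t=17: <C=6, E={q↦3, w↦2}, S={0↦0, 1↦3, 2↦3, 3↦3}, K=[let x :: addL(0)]>
t=18: <C=5, E={x↦4}, S={0↦0, 1↦3, 2↦3, 3↦3, 4↦6}, K=[addL(0)]>
→ final value 5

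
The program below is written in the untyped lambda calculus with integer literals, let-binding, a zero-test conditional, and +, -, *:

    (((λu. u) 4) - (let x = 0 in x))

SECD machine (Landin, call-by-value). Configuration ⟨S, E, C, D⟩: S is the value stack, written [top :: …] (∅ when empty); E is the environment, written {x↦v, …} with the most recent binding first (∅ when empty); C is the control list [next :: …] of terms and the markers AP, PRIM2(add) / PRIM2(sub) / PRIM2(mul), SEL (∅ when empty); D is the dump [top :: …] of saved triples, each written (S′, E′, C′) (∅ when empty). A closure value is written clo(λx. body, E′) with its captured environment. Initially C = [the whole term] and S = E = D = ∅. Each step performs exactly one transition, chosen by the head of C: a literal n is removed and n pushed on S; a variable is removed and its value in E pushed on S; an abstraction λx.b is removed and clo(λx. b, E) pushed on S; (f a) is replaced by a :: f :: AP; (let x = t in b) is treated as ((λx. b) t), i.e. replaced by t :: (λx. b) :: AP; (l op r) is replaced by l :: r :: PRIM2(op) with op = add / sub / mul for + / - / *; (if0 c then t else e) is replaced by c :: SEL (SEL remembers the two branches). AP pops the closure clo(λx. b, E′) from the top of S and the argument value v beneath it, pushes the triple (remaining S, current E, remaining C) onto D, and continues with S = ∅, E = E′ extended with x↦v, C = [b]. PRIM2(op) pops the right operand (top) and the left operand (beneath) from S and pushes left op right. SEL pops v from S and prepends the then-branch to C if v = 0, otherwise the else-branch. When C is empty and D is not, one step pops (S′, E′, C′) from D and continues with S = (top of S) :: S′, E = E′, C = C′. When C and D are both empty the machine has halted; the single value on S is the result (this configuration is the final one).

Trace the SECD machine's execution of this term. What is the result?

Answer: 4

Machine steps:
[0] <S=∅, E=∅, C=[(((λu. u) 4) - (let x = 0 in x))], D=∅>
[1] <S=∅, E=∅, C=[((λu. u) 4) :: (let x = 0 in x) :: PRIM2(sub)], D=∅>
[2] <S=∅, E=∅, C=[4 :: (λu. u) :: AP :: (let x = 0 in x) :: PRIM2(sub)], D=∅>
[3] <S=[4], E=∅, C=[(λu. u) :: AP :: (let x = 0 in x) :: PRIM2(sub)], D=∅>
[4] <S=[clo(λu. u, ∅) :: 4], E=∅, C=[AP :: (let x = 0 in x) :: PRIM2(sub)], D=∅>
[5] <S=∅, E={u↦4}, C=[u], D=[(∅, ∅, [(let x = 0 in x) :: PRIM2(sub)])]>
[6] <S=[4], E={u↦4}, C=∅, D=[(∅, ∅, [(let x = 0 in x) :: PRIM2(sub)])]>
[7] <S=[4], E=∅, C=[(let x = 0 in x) :: PRIM2(sub)], D=∅>
[8] <S=[4], E=∅, C=[0 :: (λx. x) :: AP :: PRIM2(sub)], D=∅>
[9] <S=[0 :: 4], E=∅, C=[(λx. x) :: AP :: PRIM2(sub)], D=∅>
[10] <S=[clo(λx. x, ∅) :: 0 :: 4], E=∅, C=[AP :: PRIM2(sub)], D=∅>
[11] <S=∅, E={x↦0}, C=[x], D=[([4], ∅, [PRIM2(sub)])]>
[12] <S=[0], E={x↦0}, C=∅, D=[([4], ∅, [PRIM2(sub)])]>
[13] <S=[0 :: 4], E=∅, C=[PRIM2(sub)], D=∅>
[14] <S=[4], E=∅, C=∅, D=∅>
→ final value 4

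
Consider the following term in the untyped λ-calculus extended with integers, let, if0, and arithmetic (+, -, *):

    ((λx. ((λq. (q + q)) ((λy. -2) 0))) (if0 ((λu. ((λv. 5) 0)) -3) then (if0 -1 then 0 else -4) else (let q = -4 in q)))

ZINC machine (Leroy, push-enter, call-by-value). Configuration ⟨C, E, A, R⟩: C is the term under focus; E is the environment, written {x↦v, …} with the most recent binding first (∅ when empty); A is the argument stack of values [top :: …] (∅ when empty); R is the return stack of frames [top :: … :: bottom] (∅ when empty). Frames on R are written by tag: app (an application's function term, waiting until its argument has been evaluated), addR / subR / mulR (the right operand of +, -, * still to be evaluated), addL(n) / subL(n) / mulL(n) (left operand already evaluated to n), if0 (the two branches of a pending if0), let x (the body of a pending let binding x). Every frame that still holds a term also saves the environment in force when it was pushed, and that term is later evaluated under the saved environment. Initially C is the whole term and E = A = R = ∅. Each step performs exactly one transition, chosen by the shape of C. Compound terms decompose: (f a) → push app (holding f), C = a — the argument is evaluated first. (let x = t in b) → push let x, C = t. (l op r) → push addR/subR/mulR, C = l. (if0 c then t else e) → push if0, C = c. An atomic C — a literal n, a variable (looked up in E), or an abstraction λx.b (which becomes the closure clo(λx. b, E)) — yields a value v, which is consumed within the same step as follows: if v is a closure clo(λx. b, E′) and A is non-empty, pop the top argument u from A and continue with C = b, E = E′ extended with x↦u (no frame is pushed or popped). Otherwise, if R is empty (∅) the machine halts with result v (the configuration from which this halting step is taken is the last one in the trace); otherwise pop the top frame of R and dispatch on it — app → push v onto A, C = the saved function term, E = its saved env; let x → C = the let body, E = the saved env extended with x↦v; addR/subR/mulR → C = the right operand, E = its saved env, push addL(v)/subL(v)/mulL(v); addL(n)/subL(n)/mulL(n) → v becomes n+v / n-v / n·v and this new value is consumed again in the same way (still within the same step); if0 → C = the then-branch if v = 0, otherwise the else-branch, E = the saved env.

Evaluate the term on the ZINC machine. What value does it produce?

[0] <C=((λx. ((λq. (q + q)) ((λy. -2) 0))) (if0 ((λu. ((λv. 5) 0)) -3) then (if0 -1 then 0 else -4) else (let q = -4 in q))), E=∅, A=∅, R=∅>
[1] <C=(if0 ((λu. ((λv. 5) 0)) -3) then (if0 -1 then 0 else -4) else (let q = -4 in q)), E=∅, A=∅, R=[app]>
[2] <C=((λu. ((λv. 5) 0)) -3), E=∅, A=∅, R=[if0 :: app]>
[3] <C=-3, E=∅, A=∅, R=[app :: if0 :: app]>
[4] <C=(λu. ((λv. 5) 0)), E=∅, A=[-3], R=[if0 :: app]>
[5] <C=((λv. 5) 0), E={u↦-3}, A=∅, R=[if0 :: app]>
[6] <C=0, E={u↦-3}, A=∅, R=[app :: if0 :: app]>
[7] <C=(λv. 5), E={u↦-3}, A=[0], R=[if0 :: app]>
[8] <C=5, E={v↦0, u↦-3}, A=∅, R=[if0 :: app]>
[9] <C=(let q = -4 in q), E=∅, A=∅, R=[app]>
[10] <C=-4, E=∅, A=∅, R=[let q :: app]>
[11] <C=q, E={q↦-4}, A=∅, R=[app]>
[12] <C=(λx. ((λq. (q + q)) ((λy. -2) 0))), E=∅, A=[-4], R=∅>
[13] <C=((λq. (q + q)) ((λy. -2) 0)), E={x↦-4}, A=∅, R=∅>
[14] <C=((λy. -2) 0), E={x↦-4}, A=∅, R=[app]>
[15] <C=0, E={x↦-4}, A=∅, R=[app :: app]>
[16] <C=(λy. -2), E={x↦-4}, A=[0], R=[app]>
[17] <C=-2, E={y↦0, x↦-4}, A=∅, R=[app]>
[18] <C=(λq. (q + q)), E={x↦-4}, A=[-2], R=∅>
[19] <C=(q + q), E={q↦-2, x↦-4}, A=∅, R=∅>
[20] <C=q, E={q↦-2, x↦-4}, A=∅, R=[addR]>
[21] <C=q, E={q↦-2, x↦-4}, A=∅, R=[addL(-2)]>
→ final value -4

Answer: -4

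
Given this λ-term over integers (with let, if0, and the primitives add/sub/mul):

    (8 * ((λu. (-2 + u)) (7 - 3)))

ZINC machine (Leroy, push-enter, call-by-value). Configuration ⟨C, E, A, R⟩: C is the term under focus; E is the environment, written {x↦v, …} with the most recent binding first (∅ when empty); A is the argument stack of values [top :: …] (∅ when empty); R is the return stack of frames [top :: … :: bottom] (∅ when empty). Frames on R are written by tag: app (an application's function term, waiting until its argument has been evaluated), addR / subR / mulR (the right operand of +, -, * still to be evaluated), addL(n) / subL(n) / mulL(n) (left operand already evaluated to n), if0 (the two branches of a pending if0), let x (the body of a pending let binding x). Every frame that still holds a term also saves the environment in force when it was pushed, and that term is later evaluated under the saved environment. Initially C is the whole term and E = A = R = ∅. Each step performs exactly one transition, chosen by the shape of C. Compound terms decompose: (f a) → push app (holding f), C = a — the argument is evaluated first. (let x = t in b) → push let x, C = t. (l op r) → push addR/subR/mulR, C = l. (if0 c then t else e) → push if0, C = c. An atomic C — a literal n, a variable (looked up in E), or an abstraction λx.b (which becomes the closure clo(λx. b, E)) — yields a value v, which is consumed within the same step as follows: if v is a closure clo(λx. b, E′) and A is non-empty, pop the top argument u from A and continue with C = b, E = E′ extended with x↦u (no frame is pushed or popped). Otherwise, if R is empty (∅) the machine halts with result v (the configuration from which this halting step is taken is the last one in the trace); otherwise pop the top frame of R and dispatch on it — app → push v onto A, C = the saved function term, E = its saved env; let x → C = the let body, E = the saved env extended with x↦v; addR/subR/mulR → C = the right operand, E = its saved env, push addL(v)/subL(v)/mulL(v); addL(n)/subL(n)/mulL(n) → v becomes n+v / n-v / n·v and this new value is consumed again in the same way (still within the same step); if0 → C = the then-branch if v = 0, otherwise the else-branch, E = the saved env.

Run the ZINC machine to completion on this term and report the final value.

Answer: 16

Machine steps:
[0] [C=(8 * ((λu. (-2 + u)) (7 - 3))) | E=∅ | A=∅ | R=∅]
[1] [C=8 | E=∅ | A=∅ | R=[mulR]]
[2] [C=((λu. (-2 + u)) (7 - 3)) | E=∅ | A=∅ | R=[mulL(8)]]
[3] [C=(7 - 3) | E=∅ | A=∅ | R=[app :: mulL(8)]]
[4] [C=7 | E=∅ | A=∅ | R=[subR :: app :: mulL(8)]]
[5] [C=3 | E=∅ | A=∅ | R=[subL(7) :: app :: mulL(8)]]
[6] [C=(λu. (-2 + u)) | E=∅ | A=[4] | R=[mulL(8)]]
[7] [C=(-2 + u) | E={u↦4} | A=∅ | R=[mulL(8)]]
[8] [C=-2 | E={u↦4} | A=∅ | R=[addR :: mulL(8)]]
[9] [C=u | E={u↦4} | A=∅ | R=[addL(-2) :: mulL(8)]]
→ final value 16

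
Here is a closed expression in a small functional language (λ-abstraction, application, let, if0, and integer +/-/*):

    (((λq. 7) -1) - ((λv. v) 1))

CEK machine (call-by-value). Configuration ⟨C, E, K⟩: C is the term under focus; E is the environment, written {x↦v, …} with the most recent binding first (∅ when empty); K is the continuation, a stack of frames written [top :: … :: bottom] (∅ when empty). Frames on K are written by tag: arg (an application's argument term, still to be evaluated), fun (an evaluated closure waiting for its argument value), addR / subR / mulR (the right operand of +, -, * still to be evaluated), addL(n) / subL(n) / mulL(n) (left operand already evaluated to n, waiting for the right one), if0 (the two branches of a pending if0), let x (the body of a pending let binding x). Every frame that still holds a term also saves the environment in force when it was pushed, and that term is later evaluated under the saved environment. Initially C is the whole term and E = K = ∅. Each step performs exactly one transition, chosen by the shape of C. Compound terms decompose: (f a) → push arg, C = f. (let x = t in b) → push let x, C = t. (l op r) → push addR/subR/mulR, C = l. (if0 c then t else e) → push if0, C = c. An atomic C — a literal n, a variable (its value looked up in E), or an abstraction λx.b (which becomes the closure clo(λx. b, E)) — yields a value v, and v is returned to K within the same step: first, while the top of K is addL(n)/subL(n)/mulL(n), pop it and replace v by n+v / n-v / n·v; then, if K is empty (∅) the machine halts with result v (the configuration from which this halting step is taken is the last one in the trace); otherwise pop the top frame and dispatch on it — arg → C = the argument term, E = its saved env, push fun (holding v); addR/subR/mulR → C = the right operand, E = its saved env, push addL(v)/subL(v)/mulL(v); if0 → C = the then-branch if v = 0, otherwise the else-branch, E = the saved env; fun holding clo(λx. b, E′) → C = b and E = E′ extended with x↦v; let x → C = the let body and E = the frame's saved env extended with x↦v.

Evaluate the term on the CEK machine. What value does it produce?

Answer: 6

Machine steps:
step 0: [C=(((λq. 7) -1) - ((λv. v) 1)) | E=∅ | K=∅]
step 1: [C=((λq. 7) -1) | E=∅ | K=[subR]]
step 2: [C=(λq. 7) | E=∅ | K=[arg :: subR]]
step 3: [C=-1 | E=∅ | K=[fun :: subR]]
step 4: [C=7 | E={q↦-1} | K=[subR]]
step 5: [C=((λv. v) 1) | E=∅ | K=[subL(7)]]
step 6: [C=(λv. v) | E=∅ | K=[arg :: subL(7)]]
step 7: [C=1 | E=∅ | K=[fun :: subL(7)]]
step 8: [C=v | E={v↦1} | K=[subL(7)]]
→ final value 6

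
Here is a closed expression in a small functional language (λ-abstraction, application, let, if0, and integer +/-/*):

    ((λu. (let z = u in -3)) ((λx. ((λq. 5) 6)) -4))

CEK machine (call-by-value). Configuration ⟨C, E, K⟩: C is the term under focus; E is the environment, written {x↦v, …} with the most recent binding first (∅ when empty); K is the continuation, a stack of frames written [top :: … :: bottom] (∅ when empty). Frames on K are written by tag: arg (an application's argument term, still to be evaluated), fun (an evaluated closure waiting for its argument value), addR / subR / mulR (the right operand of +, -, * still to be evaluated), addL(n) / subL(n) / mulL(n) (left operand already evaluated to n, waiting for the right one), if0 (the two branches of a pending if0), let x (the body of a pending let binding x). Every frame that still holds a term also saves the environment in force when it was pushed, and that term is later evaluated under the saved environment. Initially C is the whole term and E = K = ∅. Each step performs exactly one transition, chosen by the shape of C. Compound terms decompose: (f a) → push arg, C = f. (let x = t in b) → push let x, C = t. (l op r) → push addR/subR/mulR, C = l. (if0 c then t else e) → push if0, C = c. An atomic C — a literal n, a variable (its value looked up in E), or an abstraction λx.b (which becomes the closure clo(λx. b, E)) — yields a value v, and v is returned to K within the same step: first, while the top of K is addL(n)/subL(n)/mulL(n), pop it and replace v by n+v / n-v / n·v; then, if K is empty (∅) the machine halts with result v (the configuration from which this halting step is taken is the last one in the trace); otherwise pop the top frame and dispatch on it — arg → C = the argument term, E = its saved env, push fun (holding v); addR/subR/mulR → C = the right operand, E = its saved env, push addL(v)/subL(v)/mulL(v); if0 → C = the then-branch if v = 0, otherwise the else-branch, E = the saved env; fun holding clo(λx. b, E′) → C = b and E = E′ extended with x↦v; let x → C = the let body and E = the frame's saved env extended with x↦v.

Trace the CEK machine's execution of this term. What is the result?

step 0: <C=((λu. (let z = u in -3)) ((λx. ((λq. 5) 6)) -4)), E=∅, K=∅>
step 1: <C=(λu. (let z = u in -3)), E=∅, K=[arg]>
step 2: <C=((λx. ((λq. 5) 6)) -4), E=∅, K=[fun]>
step 3: <C=(λx. ((λq. 5) 6)), E=∅, K=[arg :: fun]>
step 4: <C=-4, E=∅, K=[fun :: fun]>
step 5: <C=((λq. 5) 6), E={x↦-4}, K=[fun]>
step 6: <C=(λq. 5), E={x↦-4}, K=[arg :: fun]>
step 7: <C=6, E={x↦-4}, K=[fun :: fun]>
step 8: <C=5, E={q↦6, x↦-4}, K=[fun]>
step 9: <C=(let z = u in -3), E={u↦5}, K=∅>
step 10: <C=u, E={u↦5}, K=[let z]>
step 11: <C=-3, E={z↦5, u↦5}, K=∅>
→ final value -3

Answer: -3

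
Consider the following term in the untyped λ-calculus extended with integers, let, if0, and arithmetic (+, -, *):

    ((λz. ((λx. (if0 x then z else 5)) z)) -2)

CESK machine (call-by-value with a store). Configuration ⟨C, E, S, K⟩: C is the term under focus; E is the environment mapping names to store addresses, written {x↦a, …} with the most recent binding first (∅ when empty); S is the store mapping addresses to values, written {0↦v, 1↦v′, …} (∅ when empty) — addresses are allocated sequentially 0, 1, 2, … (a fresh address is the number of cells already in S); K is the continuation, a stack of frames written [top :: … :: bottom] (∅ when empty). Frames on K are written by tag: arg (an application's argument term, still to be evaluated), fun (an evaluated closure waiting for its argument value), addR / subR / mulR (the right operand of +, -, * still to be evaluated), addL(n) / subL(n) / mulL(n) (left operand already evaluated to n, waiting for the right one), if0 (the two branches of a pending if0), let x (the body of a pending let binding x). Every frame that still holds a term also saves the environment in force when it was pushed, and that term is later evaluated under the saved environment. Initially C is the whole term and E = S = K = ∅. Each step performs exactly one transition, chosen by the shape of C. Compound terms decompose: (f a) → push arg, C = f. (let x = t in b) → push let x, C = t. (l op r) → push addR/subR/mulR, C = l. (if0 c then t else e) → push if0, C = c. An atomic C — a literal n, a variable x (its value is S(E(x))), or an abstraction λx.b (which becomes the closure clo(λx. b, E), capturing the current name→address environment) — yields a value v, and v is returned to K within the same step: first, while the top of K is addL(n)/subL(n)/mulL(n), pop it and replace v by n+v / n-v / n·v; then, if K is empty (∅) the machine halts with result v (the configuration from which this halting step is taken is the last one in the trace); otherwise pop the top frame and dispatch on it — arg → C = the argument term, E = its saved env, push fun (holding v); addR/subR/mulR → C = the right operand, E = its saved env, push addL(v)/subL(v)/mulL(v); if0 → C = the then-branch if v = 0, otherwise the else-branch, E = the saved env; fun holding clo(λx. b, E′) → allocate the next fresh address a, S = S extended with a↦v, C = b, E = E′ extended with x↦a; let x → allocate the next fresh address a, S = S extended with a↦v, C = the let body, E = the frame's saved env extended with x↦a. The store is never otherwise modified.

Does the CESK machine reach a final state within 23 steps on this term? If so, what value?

t=0: ⟨C=((λz. ((λx. (if0 x then z else 5)) z)) -2); E=∅; S=∅; K=∅⟩
t=1: ⟨C=(λz. ((λx. (if0 x then z else 5)) z)); E=∅; S=∅; K=[arg]⟩
t=2: ⟨C=-2; E=∅; S=∅; K=[fun]⟩
t=3: ⟨C=((λx. (if0 x then z else 5)) z); E={z↦0}; S={0↦-2}; K=∅⟩
t=4: ⟨C=(λx. (if0 x then z else 5)); E={z↦0}; S={0↦-2}; K=[arg]⟩
t=5: ⟨C=z; E={z↦0}; S={0↦-2}; K=[fun]⟩
t=6: ⟨C=(if0 x then z else 5); E={x↦1, z↦0}; S={0↦-2, 1↦-2}; K=∅⟩
t=7: ⟨C=x; E={x↦1, z↦0}; S={0↦-2, 1↦-2}; K=[if0]⟩
t=8: ⟨C=5; E={x↦1, z↦0}; S={0↦-2, 1↦-2}; K=∅⟩
→ final value 5

Answer: 5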